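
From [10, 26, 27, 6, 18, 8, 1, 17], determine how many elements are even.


Check each element:
  10 is even
  26 is even
  27 is odd
  6 is even
  18 is even
  8 is even
  1 is odd
  17 is odd
Evens: [10, 26, 6, 18, 8]
Count of evens = 5
Final answer: 5


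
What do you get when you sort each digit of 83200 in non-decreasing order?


The number 83200 has digits: 8, 3, 2, 0, 0
Sorted: 0, 0, 2, 3, 8
Joining the sorted digits gives the result.
Final answer: 00238


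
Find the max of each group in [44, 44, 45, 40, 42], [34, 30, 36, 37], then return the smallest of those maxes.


Find max of each group:
  Group 1: [44, 44, 45, 40, 42] -> max = 45
  Group 2: [34, 30, 36, 37] -> max = 37
Maxes: [45, 37]
Minimum of maxes = 37
Final answer: 37


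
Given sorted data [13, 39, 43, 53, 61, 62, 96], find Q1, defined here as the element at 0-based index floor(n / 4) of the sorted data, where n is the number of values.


The list has n = 7 elements.
Q1 index = floor(7 / 4) = floor(1.75) = 1
Counting from index 0 in the sorted data, the element at index 1 is 39.
Final answer: 39


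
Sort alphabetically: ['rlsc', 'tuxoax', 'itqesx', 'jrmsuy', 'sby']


Compare strings character by character (the first differing letter decides):
  'itqesx' < 'jrmsuy' since 'i' < 'j' at position 1
  'jrmsuy' < 'rlsc' since 'j' < 'r' at position 1
  'rlsc' < 'sby' since 'r' < 's' at position 1
  'sby' < 'tuxoax' since 's' < 't' at position 1
Chaining these comparisons gives the alphabetical order.
Final answer: ['itqesx', 'jrmsuy', 'rlsc', 'sby', 'tuxoax']


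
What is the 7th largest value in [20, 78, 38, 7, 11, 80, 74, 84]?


Sort descending: [84, 80, 78, 74, 38, 20, 11, 7]
The 7th element (1-indexed) is at index 6.
Value = 11
Final answer: 11


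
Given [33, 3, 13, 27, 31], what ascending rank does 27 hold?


Sort ascending: [3, 13, 27, 31, 33]
Find 27 in the sorted list.
27 is at position 3 (1-indexed).
Final answer: 3


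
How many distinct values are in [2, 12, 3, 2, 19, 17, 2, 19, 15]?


List all unique values:
Distinct values: [2, 3, 12, 15, 17, 19]
Count = 6
Final answer: 6


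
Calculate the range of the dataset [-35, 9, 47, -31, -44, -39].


Maximum value: 47
Minimum value: -44
Range = 47 - (-44) = 91
Final answer: 91


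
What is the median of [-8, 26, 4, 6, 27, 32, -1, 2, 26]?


First, sort the list: [-8, -1, 2, 4, 6, 26, 26, 27, 32]
The list has 9 elements (odd count).
The middle index is 4 (0-based), and the element there is 6.
Final answer: 6


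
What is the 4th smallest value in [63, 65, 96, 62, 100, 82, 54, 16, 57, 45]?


Sort ascending: [16, 45, 54, 57, 62, 63, 65, 82, 96, 100]
The 4th element (1-indexed) is at index 3.
Value = 57
Final answer: 57


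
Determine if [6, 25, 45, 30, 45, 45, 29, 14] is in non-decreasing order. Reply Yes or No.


Check consecutive pairs:
  6 <= 25? True
  25 <= 45? True
  45 <= 30? False
  30 <= 45? True
  45 <= 45? True
  45 <= 29? False
  29 <= 14? False
3 consecutive pair(s) are out of order, so the list is not sorted.
Final answer: No


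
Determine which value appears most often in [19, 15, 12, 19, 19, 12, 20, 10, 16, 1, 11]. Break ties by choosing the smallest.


Count the frequency of each value:
  1 appears 1 time(s)
  10 appears 1 time(s)
  11 appears 1 time(s)
  12 appears 2 time(s)
  15 appears 1 time(s)
  16 appears 1 time(s)
  19 appears 3 time(s)
  20 appears 1 time(s)
Maximum frequency is 3.
Only 19 reaches that frequency, so it is the mode.
Final answer: 19


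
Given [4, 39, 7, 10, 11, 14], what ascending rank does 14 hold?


Sort ascending: [4, 7, 10, 11, 14, 39]
Find 14 in the sorted list.
14 is at position 5 (1-indexed).
Final answer: 5


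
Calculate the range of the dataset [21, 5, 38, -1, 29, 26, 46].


Maximum value: 46
Minimum value: -1
Range = 46 - (-1) = 47
Final answer: 47


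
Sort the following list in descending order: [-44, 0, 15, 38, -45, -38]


Original list: [-44, 0, 15, 38, -45, -38]
Repeatedly take the largest remaining element:
  Remaining [-44, 0, 15, 38, -45, -38] -> largest is 38
  Remaining [-44, 0, 15, -45, -38] -> largest is 15
  Remaining [-44, 0, -45, -38] -> largest is 0
  Remaining [-44, -45, -38] -> largest is -38
  Remaining [-44, -45] -> largest is -44
  Remaining [-45] -> largest is -45
Collecting the picks in order gives the descending list.
Final answer: [38, 15, 0, -38, -44, -45]


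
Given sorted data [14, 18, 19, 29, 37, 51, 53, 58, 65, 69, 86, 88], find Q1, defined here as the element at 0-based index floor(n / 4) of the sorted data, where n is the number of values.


The list has n = 12 elements.
Q1 index = floor(12 / 4) = floor(3) = 3
Counting from index 0 in the sorted data, the element at index 3 is 29.
Final answer: 29


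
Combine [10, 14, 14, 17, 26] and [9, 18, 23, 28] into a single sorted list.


List A: [10, 14, 14, 17, 26]
List B: [9, 18, 23, 28]
Repeatedly compare the front elements and take the smaller:
  10 vs 9 -> take 9
  10 vs 18 -> take 10
  14 vs 18 -> take 14
  14 vs 18 -> take 14
  17 vs 18 -> take 17
  26 vs 18 -> take 18
  26 vs 23 -> take 23
  26 vs 28 -> take 26
  A is exhausted; append the rest of B: [28]
Final answer: [9, 10, 14, 14, 17, 18, 23, 26, 28]


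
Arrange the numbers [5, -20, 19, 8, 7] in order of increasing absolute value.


Compute absolute values:
  |5| = 5
  |-20| = 20
  |19| = 19
  |8| = 8
  |7| = 7
Absolute values in increasing order: 5 < 7 < 8 < 19 < 20
Listing the original numbers in that order gives the answer.
Final answer: [5, 7, 8, 19, -20]


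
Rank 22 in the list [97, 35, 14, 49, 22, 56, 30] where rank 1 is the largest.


Sort descending: [97, 56, 49, 35, 30, 22, 14]
Find 22 in the sorted list.
22 is at position 6.
Final answer: 6


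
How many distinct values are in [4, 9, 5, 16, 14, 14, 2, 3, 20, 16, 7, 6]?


List all unique values:
Distinct values: [2, 3, 4, 5, 6, 7, 9, 14, 16, 20]
Count = 10
Final answer: 10


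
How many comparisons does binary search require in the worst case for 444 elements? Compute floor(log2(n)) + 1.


Binary search halves the search space each step.
Maximum comparisons = floor(log2(444)) + 1
log2(444) = 8.7944
floor(log2(444)) = 8, so 8 + 1 = 9
Final answer: 9


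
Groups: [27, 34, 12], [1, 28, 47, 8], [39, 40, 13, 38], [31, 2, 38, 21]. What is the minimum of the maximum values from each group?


Find max of each group:
  Group 1: [27, 34, 12] -> max = 34
  Group 2: [1, 28, 47, 8] -> max = 47
  Group 3: [39, 40, 13, 38] -> max = 40
  Group 4: [31, 2, 38, 21] -> max = 38
Maxes: [34, 47, 40, 38]
Minimum of maxes = 34
Final answer: 34


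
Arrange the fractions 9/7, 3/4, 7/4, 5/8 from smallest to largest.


Convert to decimal for comparison:
  9/7 = 1.2857
  3/4 = 0.75
  7/4 = 1.75
  5/8 = 0.625
Decimals in increasing order: 0.625 < 0.75 < 1.2857 < 1.75
Writing each back as its fraction gives the sorted order.
Final answer: 5/8, 3/4, 9/7, 7/4


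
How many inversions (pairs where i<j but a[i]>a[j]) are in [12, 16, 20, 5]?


For each element, count the later elements that are smaller than it:
  12 (index 0): smaller elements after it = [5] -> 1
  16 (index 1): smaller elements after it = [5] -> 1
  20 (index 2): smaller elements after it = [5] -> 1
Total inversions = 1 + 1 + 1 = 3
Final answer: 3


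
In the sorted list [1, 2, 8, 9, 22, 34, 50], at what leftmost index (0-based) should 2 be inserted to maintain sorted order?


List is sorted: [1, 2, 8, 9, 22, 34, 50]
We need the leftmost position where 2 can be inserted, i.e. the first index whose element is >= 2 (or the end of the list if none is).
Binary search with low=0, high=7 (0-based indices):
  low=0, high=7, mid=3: a[3]=9 >= 2, so high = 3
  low=0, high=3, mid=1: a[1]=2 >= 2, so high = 1
  low=0, high=1, mid=0: a[0]=1 < 2, so low = 1
Now low = high = 1, so the insertion index is 1.
Final answer: 1


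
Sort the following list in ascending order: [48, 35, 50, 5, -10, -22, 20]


Original list: [48, 35, 50, 5, -10, -22, 20]
Repeatedly take the smallest remaining element:
  Remaining [48, 35, 50, 5, -10, -22, 20] -> smallest is -22
  Remaining [48, 35, 50, 5, -10, 20] -> smallest is -10
  Remaining [48, 35, 50, 5, 20] -> smallest is 5
  Remaining [48, 35, 50, 20] -> smallest is 20
  Remaining [48, 35, 50] -> smallest is 35
  Remaining [48, 50] -> smallest is 48
  Remaining [50] -> smallest is 50
Collecting the picks in order gives the sorted list.
Final answer: [-22, -10, 5, 20, 35, 48, 50]


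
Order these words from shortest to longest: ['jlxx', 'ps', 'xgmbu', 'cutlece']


Compute lengths:
  'jlxx' has length 4
  'ps' has length 2
  'xgmbu' has length 5
  'cutlece' has length 7
Lengths in increasing order: 2 < 4 < 5 < 7
Listing the words in that order gives the answer.
Final answer: ['ps', 'jlxx', 'xgmbu', 'cutlece']


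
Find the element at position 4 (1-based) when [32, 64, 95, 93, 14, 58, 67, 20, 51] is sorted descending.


Sort descending: [95, 93, 67, 64, 58, 51, 32, 20, 14]
The 4th element (1-indexed) is at index 3.
Value = 64
Final answer: 64


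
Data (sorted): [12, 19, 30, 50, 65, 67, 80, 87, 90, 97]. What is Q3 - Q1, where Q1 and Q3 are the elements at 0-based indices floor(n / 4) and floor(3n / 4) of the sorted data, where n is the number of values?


The data has n = 10 elements.
Q1 index = floor(10 / 4) = floor(2.5) = 2; Q3 index = floor(3 * 10 / 4) = floor(7.5) = 7
Q1 = element at index 2 = 30
Q3 = element at index 7 = 87
IQR = 87 - 30 = 57
Final answer: 57


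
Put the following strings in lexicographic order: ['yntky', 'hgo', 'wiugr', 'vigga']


Compare strings character by character (the first differing letter decides):
  'hgo' < 'vigga' since 'h' < 'v' at position 1
  'vigga' < 'wiugr' since 'v' < 'w' at position 1
  'wiugr' < 'yntky' since 'w' < 'y' at position 1
Chaining these comparisons gives the alphabetical order.
Final answer: ['hgo', 'vigga', 'wiugr', 'yntky']


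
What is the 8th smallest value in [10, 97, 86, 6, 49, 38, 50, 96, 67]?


Sort ascending: [6, 10, 38, 49, 50, 67, 86, 96, 97]
The 8th element (1-indexed) is at index 7.
Value = 96
Final answer: 96


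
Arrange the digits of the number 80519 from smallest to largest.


The number 80519 has digits: 8, 0, 5, 1, 9
Sorted: 0, 1, 5, 8, 9
Joining the sorted digits gives the result.
Final answer: 01589


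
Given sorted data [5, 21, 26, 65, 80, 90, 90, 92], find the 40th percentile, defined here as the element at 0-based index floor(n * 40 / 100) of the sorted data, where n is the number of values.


The dataset has n = 8 elements.
Index = floor(8 * 40 / 100) = floor(320 / 100) = floor(3.2) = 3
Counting from index 0 in the sorted data, the element at index 3 is 65.
Final answer: 65


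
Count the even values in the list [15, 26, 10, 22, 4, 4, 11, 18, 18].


Check each element:
  15 is odd
  26 is even
  10 is even
  22 is even
  4 is even
  4 is even
  11 is odd
  18 is even
  18 is even
Evens: [26, 10, 22, 4, 4, 18, 18]
Count of evens = 7
Final answer: 7


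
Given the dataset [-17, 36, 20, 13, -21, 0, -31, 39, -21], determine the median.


First, sort the list: [-31, -21, -21, -17, 0, 13, 20, 36, 39]
The list has 9 elements (odd count).
The middle index is 4 (0-based), and the element there is 0.
Final answer: 0


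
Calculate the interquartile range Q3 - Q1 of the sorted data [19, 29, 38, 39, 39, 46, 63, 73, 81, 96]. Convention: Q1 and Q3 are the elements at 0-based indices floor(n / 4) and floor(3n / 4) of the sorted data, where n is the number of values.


The data has n = 10 elements.
Q1 index = floor(10 / 4) = floor(2.5) = 2; Q3 index = floor(3 * 10 / 4) = floor(7.5) = 7
Q1 = element at index 2 = 38
Q3 = element at index 7 = 73
IQR = 73 - 38 = 35
Final answer: 35


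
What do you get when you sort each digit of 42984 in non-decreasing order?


The number 42984 has digits: 4, 2, 9, 8, 4
Sorted: 2, 4, 4, 8, 9
Joining the sorted digits gives the result.
Final answer: 24489


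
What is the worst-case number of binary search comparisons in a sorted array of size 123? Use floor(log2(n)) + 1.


Binary search halves the search space each step.
Maximum comparisons = floor(log2(123)) + 1
log2(123) = 6.9425
floor(log2(123)) = 6, so 6 + 1 = 7
Final answer: 7


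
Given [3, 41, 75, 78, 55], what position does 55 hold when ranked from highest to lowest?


Sort descending: [78, 75, 55, 41, 3]
Find 55 in the sorted list.
55 is at position 3.
Final answer: 3


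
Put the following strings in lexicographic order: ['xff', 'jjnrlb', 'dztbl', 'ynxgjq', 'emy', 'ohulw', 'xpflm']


Compare strings character by character (the first differing letter decides):
  'dztbl' < 'emy' since 'd' < 'e' at position 1
  'emy' < 'jjnrlb' since 'e' < 'j' at position 1
  'jjnrlb' < 'ohulw' since 'j' < 'o' at position 1
  'ohulw' < 'xff' since 'o' < 'x' at position 1
  'xff' < 'xpflm' since 'f' < 'p' at position 2
  'xpflm' < 'ynxgjq' since 'x' < 'y' at position 1
Chaining these comparisons gives the alphabetical order.
Final answer: ['dztbl', 'emy', 'jjnrlb', 'ohulw', 'xff', 'xpflm', 'ynxgjq']


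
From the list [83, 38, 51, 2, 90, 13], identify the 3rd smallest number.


Sort ascending: [2, 13, 38, 51, 83, 90]
The 3rd element (1-indexed) is at index 2.
Value = 38
Final answer: 38


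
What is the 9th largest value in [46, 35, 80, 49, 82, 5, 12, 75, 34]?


Sort descending: [82, 80, 75, 49, 46, 35, 34, 12, 5]
The 9th element (1-indexed) is at index 8.
Value = 5
Final answer: 5


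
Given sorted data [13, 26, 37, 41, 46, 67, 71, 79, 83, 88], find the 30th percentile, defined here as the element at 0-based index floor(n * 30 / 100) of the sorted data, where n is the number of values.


The dataset has n = 10 elements.
Index = floor(10 * 30 / 100) = floor(300 / 100) = floor(3) = 3
Counting from index 0 in the sorted data, the element at index 3 is 41.
Final answer: 41


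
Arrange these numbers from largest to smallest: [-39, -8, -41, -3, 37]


Original list: [-39, -8, -41, -3, 37]
Repeatedly take the largest remaining element:
  Remaining [-39, -8, -41, -3, 37] -> largest is 37
  Remaining [-39, -8, -41, -3] -> largest is -3
  Remaining [-39, -8, -41] -> largest is -8
  Remaining [-39, -41] -> largest is -39
  Remaining [-41] -> largest is -41
Collecting the picks in order gives the descending list.
Final answer: [37, -3, -8, -39, -41]


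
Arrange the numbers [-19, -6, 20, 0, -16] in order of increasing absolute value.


Compute absolute values:
  |-19| = 19
  |-6| = 6
  |20| = 20
  |0| = 0
  |-16| = 16
Absolute values in increasing order: 0 < 6 < 16 < 19 < 20
Listing the original numbers in that order gives the answer.
Final answer: [0, -6, -16, -19, 20]


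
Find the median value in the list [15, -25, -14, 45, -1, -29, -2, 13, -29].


First, sort the list: [-29, -29, -25, -14, -2, -1, 13, 15, 45]
The list has 9 elements (odd count).
The middle index is 4 (0-based), and the element there is -2.
Final answer: -2


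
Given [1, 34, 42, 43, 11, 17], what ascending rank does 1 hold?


Sort ascending: [1, 11, 17, 34, 42, 43]
Find 1 in the sorted list.
1 is at position 1 (1-indexed).
Final answer: 1


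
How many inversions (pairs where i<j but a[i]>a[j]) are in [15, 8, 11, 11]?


For each element, count the later elements that are smaller than it:
  15 (index 0): smaller elements after it = [8, 11, 11] -> 3
  8 (index 1): smaller elements after it = [] -> 0
  11 (index 2): smaller elements after it = [] -> 0
Total inversions = 3 + 0 + 0 = 3
Final answer: 3


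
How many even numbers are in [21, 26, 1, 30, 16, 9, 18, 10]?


Check each element:
  21 is odd
  26 is even
  1 is odd
  30 is even
  16 is even
  9 is odd
  18 is even
  10 is even
Evens: [26, 30, 16, 18, 10]
Count of evens = 5
Final answer: 5


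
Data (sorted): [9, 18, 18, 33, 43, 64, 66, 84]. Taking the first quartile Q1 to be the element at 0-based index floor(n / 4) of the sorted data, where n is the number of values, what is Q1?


The list has n = 8 elements.
Q1 index = floor(8 / 4) = floor(2) = 2
Counting from index 0 in the sorted data, the element at index 2 is 18.
Final answer: 18


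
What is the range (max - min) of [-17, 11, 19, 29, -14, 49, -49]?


Maximum value: 49
Minimum value: -49
Range = 49 - (-49) = 98
Final answer: 98


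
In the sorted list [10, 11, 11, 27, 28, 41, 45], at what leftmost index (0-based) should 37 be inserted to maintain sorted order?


List is sorted: [10, 11, 11, 27, 28, 41, 45]
We need the leftmost position where 37 can be inserted, i.e. the first index whose element is >= 37 (or the end of the list if none is).
Binary search with low=0, high=7 (0-based indices):
  low=0, high=7, mid=3: a[3]=27 < 37, so low = 4
  low=4, high=7, mid=5: a[5]=41 >= 37, so high = 5
  low=4, high=5, mid=4: a[4]=28 < 37, so low = 5
Now low = high = 5, so the insertion index is 5.
Final answer: 5


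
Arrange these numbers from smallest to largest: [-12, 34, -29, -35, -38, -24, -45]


Original list: [-12, 34, -29, -35, -38, -24, -45]
Repeatedly take the smallest remaining element:
  Remaining [-12, 34, -29, -35, -38, -24, -45] -> smallest is -45
  Remaining [-12, 34, -29, -35, -38, -24] -> smallest is -38
  Remaining [-12, 34, -29, -35, -24] -> smallest is -35
  Remaining [-12, 34, -29, -24] -> smallest is -29
  Remaining [-12, 34, -24] -> smallest is -24
  Remaining [-12, 34] -> smallest is -12
  Remaining [34] -> smallest is 34
Collecting the picks in order gives the sorted list.
Final answer: [-45, -38, -35, -29, -24, -12, 34]


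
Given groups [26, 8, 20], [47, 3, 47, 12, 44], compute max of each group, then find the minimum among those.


Find max of each group:
  Group 1: [26, 8, 20] -> max = 26
  Group 2: [47, 3, 47, 12, 44] -> max = 47
Maxes: [26, 47]
Minimum of maxes = 26
Final answer: 26


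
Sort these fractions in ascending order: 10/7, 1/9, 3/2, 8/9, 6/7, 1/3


Convert to decimal for comparison:
  10/7 = 1.4286
  1/9 = 0.1111
  3/2 = 1.5
  8/9 = 0.8889
  6/7 = 0.8571
  1/3 = 0.3333
Decimals in increasing order: 0.1111 < 0.3333 < 0.8571 < 0.8889 < 1.4286 < 1.5
Writing each back as its fraction gives the sorted order.
Final answer: 1/9, 1/3, 6/7, 8/9, 10/7, 3/2


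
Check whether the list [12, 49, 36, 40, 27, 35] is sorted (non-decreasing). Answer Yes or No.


Check consecutive pairs:
  12 <= 49? True
  49 <= 36? False
  36 <= 40? True
  40 <= 27? False
  27 <= 35? True
2 consecutive pair(s) are out of order, so the list is not sorted.
Final answer: No


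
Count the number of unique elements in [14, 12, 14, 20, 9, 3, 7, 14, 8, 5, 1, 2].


List all unique values:
Distinct values: [1, 2, 3, 5, 7, 8, 9, 12, 14, 20]
Count = 10
Final answer: 10


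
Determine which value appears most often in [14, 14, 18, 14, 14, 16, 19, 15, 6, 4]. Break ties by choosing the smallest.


Count the frequency of each value:
  4 appears 1 time(s)
  6 appears 1 time(s)
  14 appears 4 time(s)
  15 appears 1 time(s)
  16 appears 1 time(s)
  18 appears 1 time(s)
  19 appears 1 time(s)
Maximum frequency is 4.
Only 14 reaches that frequency, so it is the mode.
Final answer: 14


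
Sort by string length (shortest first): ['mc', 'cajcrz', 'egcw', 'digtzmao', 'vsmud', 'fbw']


Compute lengths:
  'mc' has length 2
  'cajcrz' has length 6
  'egcw' has length 4
  'digtzmao' has length 8
  'vsmud' has length 5
  'fbw' has length 3
Lengths in increasing order: 2 < 3 < 4 < 5 < 6 < 8
Listing the words in that order gives the answer.
Final answer: ['mc', 'fbw', 'egcw', 'vsmud', 'cajcrz', 'digtzmao']


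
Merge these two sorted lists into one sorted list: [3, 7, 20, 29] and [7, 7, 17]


List A: [3, 7, 20, 29]
List B: [7, 7, 17]
Repeatedly compare the front elements and take the smaller:
  3 vs 7 -> take 3
  7 vs 7 -> take 7
  20 vs 7 -> take 7
  20 vs 7 -> take 7
  20 vs 17 -> take 17
  B is exhausted; append the rest of A: [20, 29]
Final answer: [3, 7, 7, 7, 17, 20, 29]


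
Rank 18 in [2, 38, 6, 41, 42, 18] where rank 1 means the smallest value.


Sort ascending: [2, 6, 18, 38, 41, 42]
Find 18 in the sorted list.
18 is at position 3 (1-indexed).
Final answer: 3


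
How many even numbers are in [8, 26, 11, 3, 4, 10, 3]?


Check each element:
  8 is even
  26 is even
  11 is odd
  3 is odd
  4 is even
  10 is even
  3 is odd
Evens: [8, 26, 4, 10]
Count of evens = 4
Final answer: 4


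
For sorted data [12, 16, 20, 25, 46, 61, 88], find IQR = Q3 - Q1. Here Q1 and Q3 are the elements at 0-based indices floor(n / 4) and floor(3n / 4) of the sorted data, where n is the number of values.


The data has n = 7 elements.
Q1 index = floor(7 / 4) = floor(1.75) = 1; Q3 index = floor(3 * 7 / 4) = floor(5.25) = 5
Q1 = element at index 1 = 16
Q3 = element at index 5 = 61
IQR = 61 - 16 = 45
Final answer: 45


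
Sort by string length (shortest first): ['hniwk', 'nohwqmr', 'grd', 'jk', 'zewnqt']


Compute lengths:
  'hniwk' has length 5
  'nohwqmr' has length 7
  'grd' has length 3
  'jk' has length 2
  'zewnqt' has length 6
Lengths in increasing order: 2 < 3 < 5 < 6 < 7
Listing the words in that order gives the answer.
Final answer: ['jk', 'grd', 'hniwk', 'zewnqt', 'nohwqmr']


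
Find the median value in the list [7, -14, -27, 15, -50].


First, sort the list: [-50, -27, -14, 7, 15]
The list has 5 elements (odd count).
The middle index is 2 (0-based), and the element there is -14.
Final answer: -14


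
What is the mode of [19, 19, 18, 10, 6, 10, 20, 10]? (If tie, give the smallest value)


Count the frequency of each value:
  6 appears 1 time(s)
  10 appears 3 time(s)
  18 appears 1 time(s)
  19 appears 2 time(s)
  20 appears 1 time(s)
Maximum frequency is 3.
Only 10 reaches that frequency, so it is the mode.
Final answer: 10


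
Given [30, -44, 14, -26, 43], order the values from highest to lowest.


Original list: [30, -44, 14, -26, 43]
Repeatedly take the largest remaining element:
  Remaining [30, -44, 14, -26, 43] -> largest is 43
  Remaining [30, -44, 14, -26] -> largest is 30
  Remaining [-44, 14, -26] -> largest is 14
  Remaining [-44, -26] -> largest is -26
  Remaining [-44] -> largest is -44
Collecting the picks in order gives the descending list.
Final answer: [43, 30, 14, -26, -44]


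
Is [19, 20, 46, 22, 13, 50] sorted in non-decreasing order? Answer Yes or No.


Check consecutive pairs:
  19 <= 20? True
  20 <= 46? True
  46 <= 22? False
  22 <= 13? False
  13 <= 50? True
2 consecutive pair(s) are out of order, so the list is not sorted.
Final answer: No


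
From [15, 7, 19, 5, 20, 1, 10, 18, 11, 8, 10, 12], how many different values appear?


List all unique values:
Distinct values: [1, 5, 7, 8, 10, 11, 12, 15, 18, 19, 20]
Count = 11
Final answer: 11


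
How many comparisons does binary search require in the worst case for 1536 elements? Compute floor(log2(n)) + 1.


Binary search halves the search space each step.
Maximum comparisons = floor(log2(1536)) + 1
log2(1536) = 10.585
floor(log2(1536)) = 10, so 10 + 1 = 11
Final answer: 11


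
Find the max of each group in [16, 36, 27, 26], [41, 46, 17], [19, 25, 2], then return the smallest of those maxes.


Find max of each group:
  Group 1: [16, 36, 27, 26] -> max = 36
  Group 2: [41, 46, 17] -> max = 46
  Group 3: [19, 25, 2] -> max = 25
Maxes: [36, 46, 25]
Minimum of maxes = 25
Final answer: 25


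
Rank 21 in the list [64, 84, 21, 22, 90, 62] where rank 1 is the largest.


Sort descending: [90, 84, 64, 62, 22, 21]
Find 21 in the sorted list.
21 is at position 6.
Final answer: 6


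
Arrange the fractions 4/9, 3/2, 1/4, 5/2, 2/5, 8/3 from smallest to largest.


Convert to decimal for comparison:
  4/9 = 0.4444
  3/2 = 1.5
  1/4 = 0.25
  5/2 = 2.5
  2/5 = 0.4
  8/3 = 2.6667
Decimals in increasing order: 0.25 < 0.4 < 0.4444 < 1.5 < 2.5 < 2.6667
Writing each back as its fraction gives the sorted order.
Final answer: 1/4, 2/5, 4/9, 3/2, 5/2, 8/3


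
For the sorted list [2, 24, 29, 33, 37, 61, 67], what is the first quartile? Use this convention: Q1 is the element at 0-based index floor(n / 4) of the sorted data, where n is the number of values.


The list has n = 7 elements.
Q1 index = floor(7 / 4) = floor(1.75) = 1
Counting from index 0 in the sorted data, the element at index 1 is 24.
Final answer: 24


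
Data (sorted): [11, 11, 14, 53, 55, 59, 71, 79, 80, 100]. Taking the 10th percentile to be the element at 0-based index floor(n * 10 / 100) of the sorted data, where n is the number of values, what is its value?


The dataset has n = 10 elements.
Index = floor(10 * 10 / 100) = floor(100 / 100) = floor(1) = 1
Counting from index 0 in the sorted data, the element at index 1 is 11.
Final answer: 11


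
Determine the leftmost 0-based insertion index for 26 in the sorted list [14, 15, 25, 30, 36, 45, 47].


List is sorted: [14, 15, 25, 30, 36, 45, 47]
We need the leftmost position where 26 can be inserted, i.e. the first index whose element is >= 26 (or the end of the list if none is).
Binary search with low=0, high=7 (0-based indices):
  low=0, high=7, mid=3: a[3]=30 >= 26, so high = 3
  low=0, high=3, mid=1: a[1]=15 < 26, so low = 2
  low=2, high=3, mid=2: a[2]=25 < 26, so low = 3
Now low = high = 3, so the insertion index is 3.
Final answer: 3


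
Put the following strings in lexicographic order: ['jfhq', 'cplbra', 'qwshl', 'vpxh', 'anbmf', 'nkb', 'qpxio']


Compare strings character by character (the first differing letter decides):
  'anbmf' < 'cplbra' since 'a' < 'c' at position 1
  'cplbra' < 'jfhq' since 'c' < 'j' at position 1
  'jfhq' < 'nkb' since 'j' < 'n' at position 1
  'nkb' < 'qpxio' since 'n' < 'q' at position 1
  'qpxio' < 'qwshl' since 'p' < 'w' at position 2
  'qwshl' < 'vpxh' since 'q' < 'v' at position 1
Chaining these comparisons gives the alphabetical order.
Final answer: ['anbmf', 'cplbra', 'jfhq', 'nkb', 'qpxio', 'qwshl', 'vpxh']


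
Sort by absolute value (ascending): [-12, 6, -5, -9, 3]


Compute absolute values:
  |-12| = 12
  |6| = 6
  |-5| = 5
  |-9| = 9
  |3| = 3
Absolute values in increasing order: 3 < 5 < 6 < 9 < 12
Listing the original numbers in that order gives the answer.
Final answer: [3, -5, 6, -9, -12]


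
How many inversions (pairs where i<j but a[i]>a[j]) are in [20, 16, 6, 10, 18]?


For each element, count the later elements that are smaller than it:
  20 (index 0): smaller elements after it = [16, 6, 10, 18] -> 4
  16 (index 1): smaller elements after it = [6, 10] -> 2
  6 (index 2): smaller elements after it = [] -> 0
  10 (index 3): smaller elements after it = [] -> 0
Total inversions = 4 + 2 + 0 + 0 = 6
Final answer: 6


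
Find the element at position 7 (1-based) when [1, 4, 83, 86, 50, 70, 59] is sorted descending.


Sort descending: [86, 83, 70, 59, 50, 4, 1]
The 7th element (1-indexed) is at index 6.
Value = 1
Final answer: 1


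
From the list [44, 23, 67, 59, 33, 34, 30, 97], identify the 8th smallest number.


Sort ascending: [23, 30, 33, 34, 44, 59, 67, 97]
The 8th element (1-indexed) is at index 7.
Value = 97
Final answer: 97


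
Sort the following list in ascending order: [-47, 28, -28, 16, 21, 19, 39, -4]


Original list: [-47, 28, -28, 16, 21, 19, 39, -4]
Repeatedly take the smallest remaining element:
  Remaining [-47, 28, -28, 16, 21, 19, 39, -4] -> smallest is -47
  Remaining [28, -28, 16, 21, 19, 39, -4] -> smallest is -28
  Remaining [28, 16, 21, 19, 39, -4] -> smallest is -4
  Remaining [28, 16, 21, 19, 39] -> smallest is 16
  Remaining [28, 21, 19, 39] -> smallest is 19
  Remaining [28, 21, 39] -> smallest is 21
  Remaining [28, 39] -> smallest is 28
  Remaining [39] -> smallest is 39
Collecting the picks in order gives the sorted list.
Final answer: [-47, -28, -4, 16, 19, 21, 28, 39]


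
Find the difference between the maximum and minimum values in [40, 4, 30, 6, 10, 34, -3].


Maximum value: 40
Minimum value: -3
Range = 40 - (-3) = 43
Final answer: 43


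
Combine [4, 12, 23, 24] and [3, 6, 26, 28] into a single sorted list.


List A: [4, 12, 23, 24]
List B: [3, 6, 26, 28]
Repeatedly compare the front elements and take the smaller:
  4 vs 3 -> take 3
  4 vs 6 -> take 4
  12 vs 6 -> take 6
  12 vs 26 -> take 12
  23 vs 26 -> take 23
  24 vs 26 -> take 24
  A is exhausted; append the rest of B: [26, 28]
Final answer: [3, 4, 6, 12, 23, 24, 26, 28]


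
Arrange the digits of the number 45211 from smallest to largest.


The number 45211 has digits: 4, 5, 2, 1, 1
Sorted: 1, 1, 2, 4, 5
Joining the sorted digits gives the result.
Final answer: 11245


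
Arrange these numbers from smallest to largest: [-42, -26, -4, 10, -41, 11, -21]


Original list: [-42, -26, -4, 10, -41, 11, -21]
Repeatedly take the smallest remaining element:
  Remaining [-42, -26, -4, 10, -41, 11, -21] -> smallest is -42
  Remaining [-26, -4, 10, -41, 11, -21] -> smallest is -41
  Remaining [-26, -4, 10, 11, -21] -> smallest is -26
  Remaining [-4, 10, 11, -21] -> smallest is -21
  Remaining [-4, 10, 11] -> smallest is -4
  Remaining [10, 11] -> smallest is 10
  Remaining [11] -> smallest is 11
Collecting the picks in order gives the sorted list.
Final answer: [-42, -41, -26, -21, -4, 10, 11]


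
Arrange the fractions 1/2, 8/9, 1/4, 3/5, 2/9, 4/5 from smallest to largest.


Convert to decimal for comparison:
  1/2 = 0.5
  8/9 = 0.8889
  1/4 = 0.25
  3/5 = 0.6
  2/9 = 0.2222
  4/5 = 0.8
Decimals in increasing order: 0.2222 < 0.25 < 0.5 < 0.6 < 0.8 < 0.8889
Writing each back as its fraction gives the sorted order.
Final answer: 2/9, 1/4, 1/2, 3/5, 4/5, 8/9


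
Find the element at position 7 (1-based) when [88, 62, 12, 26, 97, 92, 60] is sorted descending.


Sort descending: [97, 92, 88, 62, 60, 26, 12]
The 7th element (1-indexed) is at index 6.
Value = 12
Final answer: 12


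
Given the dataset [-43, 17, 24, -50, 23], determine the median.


First, sort the list: [-50, -43, 17, 23, 24]
The list has 5 elements (odd count).
The middle index is 2 (0-based), and the element there is 17.
Final answer: 17


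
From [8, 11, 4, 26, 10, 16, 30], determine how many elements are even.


Check each element:
  8 is even
  11 is odd
  4 is even
  26 is even
  10 is even
  16 is even
  30 is even
Evens: [8, 4, 26, 10, 16, 30]
Count of evens = 6
Final answer: 6


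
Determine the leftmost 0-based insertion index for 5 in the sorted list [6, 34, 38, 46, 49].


List is sorted: [6, 34, 38, 46, 49]
We need the leftmost position where 5 can be inserted, i.e. the first index whose element is >= 5 (or the end of the list if none is).
Binary search with low=0, high=5 (0-based indices):
  low=0, high=5, mid=2: a[2]=38 >= 5, so high = 2
  low=0, high=2, mid=1: a[1]=34 >= 5, so high = 1
  low=0, high=1, mid=0: a[0]=6 >= 5, so high = 0
Now low = high = 0, so the insertion index is 0.
Final answer: 0


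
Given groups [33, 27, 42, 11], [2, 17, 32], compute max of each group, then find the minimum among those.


Find max of each group:
  Group 1: [33, 27, 42, 11] -> max = 42
  Group 2: [2, 17, 32] -> max = 32
Maxes: [42, 32]
Minimum of maxes = 32
Final answer: 32


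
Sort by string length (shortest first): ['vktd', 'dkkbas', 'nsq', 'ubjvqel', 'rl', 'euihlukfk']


Compute lengths:
  'vktd' has length 4
  'dkkbas' has length 6
  'nsq' has length 3
  'ubjvqel' has length 7
  'rl' has length 2
  'euihlukfk' has length 9
Lengths in increasing order: 2 < 3 < 4 < 6 < 7 < 9
Listing the words in that order gives the answer.
Final answer: ['rl', 'nsq', 'vktd', 'dkkbas', 'ubjvqel', 'euihlukfk']


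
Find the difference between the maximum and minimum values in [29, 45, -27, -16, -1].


Maximum value: 45
Minimum value: -27
Range = 45 - (-27) = 72
Final answer: 72


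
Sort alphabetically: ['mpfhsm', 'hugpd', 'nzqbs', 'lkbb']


Compare strings character by character (the first differing letter decides):
  'hugpd' < 'lkbb' since 'h' < 'l' at position 1
  'lkbb' < 'mpfhsm' since 'l' < 'm' at position 1
  'mpfhsm' < 'nzqbs' since 'm' < 'n' at position 1
Chaining these comparisons gives the alphabetical order.
Final answer: ['hugpd', 'lkbb', 'mpfhsm', 'nzqbs']


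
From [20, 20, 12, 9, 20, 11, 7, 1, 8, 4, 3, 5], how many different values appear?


List all unique values:
Distinct values: [1, 3, 4, 5, 7, 8, 9, 11, 12, 20]
Count = 10
Final answer: 10


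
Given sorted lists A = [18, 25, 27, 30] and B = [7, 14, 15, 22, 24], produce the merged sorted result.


List A: [18, 25, 27, 30]
List B: [7, 14, 15, 22, 24]
Repeatedly compare the front elements and take the smaller:
  18 vs 7 -> take 7
  18 vs 14 -> take 14
  18 vs 15 -> take 15
  18 vs 22 -> take 18
  25 vs 22 -> take 22
  25 vs 24 -> take 24
  B is exhausted; append the rest of A: [25, 27, 30]
Final answer: [7, 14, 15, 18, 22, 24, 25, 27, 30]


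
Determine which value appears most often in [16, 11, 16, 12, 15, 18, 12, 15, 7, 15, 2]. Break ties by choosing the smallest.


Count the frequency of each value:
  2 appears 1 time(s)
  7 appears 1 time(s)
  11 appears 1 time(s)
  12 appears 2 time(s)
  15 appears 3 time(s)
  16 appears 2 time(s)
  18 appears 1 time(s)
Maximum frequency is 3.
Only 15 reaches that frequency, so it is the mode.
Final answer: 15


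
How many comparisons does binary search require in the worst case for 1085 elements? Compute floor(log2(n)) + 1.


Binary search halves the search space each step.
Maximum comparisons = floor(log2(1085)) + 1
log2(1085) = 10.0835
floor(log2(1085)) = 10, so 10 + 1 = 11
Final answer: 11


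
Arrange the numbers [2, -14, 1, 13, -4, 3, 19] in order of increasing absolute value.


Compute absolute values:
  |2| = 2
  |-14| = 14
  |1| = 1
  |13| = 13
  |-4| = 4
  |3| = 3
  |19| = 19
Absolute values in increasing order: 1 < 2 < 3 < 4 < 13 < 14 < 19
Listing the original numbers in that order gives the answer.
Final answer: [1, 2, 3, -4, 13, -14, 19]


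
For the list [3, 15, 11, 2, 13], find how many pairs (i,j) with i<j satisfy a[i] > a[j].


For each element, count the later elements that are smaller than it:
  3 (index 0): smaller elements after it = [2] -> 1
  15 (index 1): smaller elements after it = [11, 2, 13] -> 3
  11 (index 2): smaller elements after it = [2] -> 1
  2 (index 3): smaller elements after it = [] -> 0
Total inversions = 1 + 3 + 1 + 0 = 5
Final answer: 5


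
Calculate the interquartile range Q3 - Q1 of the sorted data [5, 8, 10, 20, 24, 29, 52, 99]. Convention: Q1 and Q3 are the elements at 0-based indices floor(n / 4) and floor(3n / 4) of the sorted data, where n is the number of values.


The data has n = 8 elements.
Q1 index = floor(8 / 4) = floor(2) = 2; Q3 index = floor(3 * 8 / 4) = floor(6) = 6
Q1 = element at index 2 = 10
Q3 = element at index 6 = 52
IQR = 52 - 10 = 42
Final answer: 42


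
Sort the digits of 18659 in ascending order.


The number 18659 has digits: 1, 8, 6, 5, 9
Sorted: 1, 5, 6, 8, 9
Joining the sorted digits gives the result.
Final answer: 15689


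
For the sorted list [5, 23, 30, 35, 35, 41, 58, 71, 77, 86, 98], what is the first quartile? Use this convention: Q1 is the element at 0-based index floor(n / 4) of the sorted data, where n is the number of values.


The list has n = 11 elements.
Q1 index = floor(11 / 4) = floor(2.75) = 2
Counting from index 0 in the sorted data, the element at index 2 is 30.
Final answer: 30


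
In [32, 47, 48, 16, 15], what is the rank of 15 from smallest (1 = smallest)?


Sort ascending: [15, 16, 32, 47, 48]
Find 15 in the sorted list.
15 is at position 1 (1-indexed).
Final answer: 1


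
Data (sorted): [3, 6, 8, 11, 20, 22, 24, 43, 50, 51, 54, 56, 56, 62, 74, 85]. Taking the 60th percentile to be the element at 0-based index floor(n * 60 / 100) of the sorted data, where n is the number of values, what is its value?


The dataset has n = 16 elements.
Index = floor(16 * 60 / 100) = floor(960 / 100) = floor(9.6) = 9
Counting from index 0 in the sorted data, the element at index 9 is 51.
Final answer: 51


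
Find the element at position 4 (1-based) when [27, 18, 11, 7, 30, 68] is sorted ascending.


Sort ascending: [7, 11, 18, 27, 30, 68]
The 4th element (1-indexed) is at index 3.
Value = 27
Final answer: 27


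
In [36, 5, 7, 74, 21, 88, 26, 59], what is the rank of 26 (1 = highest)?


Sort descending: [88, 74, 59, 36, 26, 21, 7, 5]
Find 26 in the sorted list.
26 is at position 5.
Final answer: 5


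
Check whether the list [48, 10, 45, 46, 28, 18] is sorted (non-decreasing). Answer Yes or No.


Check consecutive pairs:
  48 <= 10? False
  10 <= 45? True
  45 <= 46? True
  46 <= 28? False
  28 <= 18? False
3 consecutive pair(s) are out of order, so the list is not sorted.
Final answer: No


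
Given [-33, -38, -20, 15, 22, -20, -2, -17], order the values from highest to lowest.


Original list: [-33, -38, -20, 15, 22, -20, -2, -17]
Repeatedly take the largest remaining element:
  Remaining [-33, -38, -20, 15, 22, -20, -2, -17] -> largest is 22
  Remaining [-33, -38, -20, 15, -20, -2, -17] -> largest is 15
  Remaining [-33, -38, -20, -20, -2, -17] -> largest is -2
  Remaining [-33, -38, -20, -20, -17] -> largest is -17
  Remaining [-33, -38, -20, -20] -> largest is -20
  Remaining [-33, -38, -20] -> largest is -20
  Remaining [-33, -38] -> largest is -33
  Remaining [-38] -> largest is -38
Collecting the picks in order gives the descending list.
Final answer: [22, 15, -2, -17, -20, -20, -33, -38]


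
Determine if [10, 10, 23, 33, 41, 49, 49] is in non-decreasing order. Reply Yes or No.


Check consecutive pairs:
  10 <= 10? True
  10 <= 23? True
  23 <= 33? True
  33 <= 41? True
  41 <= 49? True
  49 <= 49? True
Every consecutive pair is in order, so the list is non-decreasing.
Final answer: Yes


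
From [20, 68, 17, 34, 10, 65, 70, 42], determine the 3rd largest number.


Sort descending: [70, 68, 65, 42, 34, 20, 17, 10]
The 3rd element (1-indexed) is at index 2.
Value = 65
Final answer: 65


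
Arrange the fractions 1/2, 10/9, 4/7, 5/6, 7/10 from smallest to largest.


Convert to decimal for comparison:
  1/2 = 0.5
  10/9 = 1.1111
  4/7 = 0.5714
  5/6 = 0.8333
  7/10 = 0.7
Decimals in increasing order: 0.5 < 0.5714 < 0.7 < 0.8333 < 1.1111
Writing each back as its fraction gives the sorted order.
Final answer: 1/2, 4/7, 7/10, 5/6, 10/9


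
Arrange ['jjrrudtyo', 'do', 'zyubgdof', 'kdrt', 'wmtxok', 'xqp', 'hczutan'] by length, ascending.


Compute lengths:
  'jjrrudtyo' has length 9
  'do' has length 2
  'zyubgdof' has length 8
  'kdrt' has length 4
  'wmtxok' has length 6
  'xqp' has length 3
  'hczutan' has length 7
Lengths in increasing order: 2 < 3 < 4 < 6 < 7 < 8 < 9
Listing the words in that order gives the answer.
Final answer: ['do', 'xqp', 'kdrt', 'wmtxok', 'hczutan', 'zyubgdof', 'jjrrudtyo']


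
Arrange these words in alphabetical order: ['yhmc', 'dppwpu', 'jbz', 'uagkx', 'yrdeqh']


Compare strings character by character (the first differing letter decides):
  'dppwpu' < 'jbz' since 'd' < 'j' at position 1
  'jbz' < 'uagkx' since 'j' < 'u' at position 1
  'uagkx' < 'yhmc' since 'u' < 'y' at position 1
  'yhmc' < 'yrdeqh' since 'h' < 'r' at position 2
Chaining these comparisons gives the alphabetical order.
Final answer: ['dppwpu', 'jbz', 'uagkx', 'yhmc', 'yrdeqh']


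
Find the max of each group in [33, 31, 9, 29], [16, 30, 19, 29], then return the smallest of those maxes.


Find max of each group:
  Group 1: [33, 31, 9, 29] -> max = 33
  Group 2: [16, 30, 19, 29] -> max = 30
Maxes: [33, 30]
Minimum of maxes = 30
Final answer: 30


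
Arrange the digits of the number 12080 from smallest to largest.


The number 12080 has digits: 1, 2, 0, 8, 0
Sorted: 0, 0, 1, 2, 8
Joining the sorted digits gives the result.
Final answer: 00128


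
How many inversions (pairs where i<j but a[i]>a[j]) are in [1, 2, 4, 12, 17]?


For each element, count the later elements that are smaller than it:
  1 (index 0): smaller elements after it = [] -> 0
  2 (index 1): smaller elements after it = [] -> 0
  4 (index 2): smaller elements after it = [] -> 0
  12 (index 3): smaller elements after it = [] -> 0
Total inversions = 0 + 0 + 0 + 0 = 0
Final answer: 0
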